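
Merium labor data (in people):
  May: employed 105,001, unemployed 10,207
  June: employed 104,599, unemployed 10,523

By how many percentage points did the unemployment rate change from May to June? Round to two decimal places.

The unemployment rate changed by +0.28 percentage points.

May: labor force = 105,001 + 10,207 = 115,208; u = 10,207/115,208 = 8.86%.
June: labor force = 104,599 + 10,523 = 115,122; u = 10,523/115,122 = 9.14%.
Change = 9.14% − 8.86% = +0.28 pp.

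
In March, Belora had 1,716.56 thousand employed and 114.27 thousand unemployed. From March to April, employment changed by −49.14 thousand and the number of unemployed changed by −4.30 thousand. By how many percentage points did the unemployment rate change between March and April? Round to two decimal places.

The unemployment rate changed by −0.05 percentage points.

March: labor force = 1,716.56 + 114.27 = 1,830.83; u = 114.27/1,830.83 = 6.24%.
April: labor force = 1,667.42 + 109.97 = 1,777.39; u = 109.97/1,777.39 = 6.19%.
Change = 6.19% − 6.24% = −0.05 pp.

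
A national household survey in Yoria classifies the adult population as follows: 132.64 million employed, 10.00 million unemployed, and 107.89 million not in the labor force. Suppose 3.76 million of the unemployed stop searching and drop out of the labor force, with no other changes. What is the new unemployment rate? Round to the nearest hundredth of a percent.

Initially, labor force = 132.64 + 10.00 = 142.64 million, so u = 10.00/142.64 = 7.01%.
After the change, unemployed and labor force both fall by 3.76 → E = 132.64, U = 6.24, labor force = 138.88 million.
New unemployment rate = 6.24 / 138.88 = 4.49%.

New unemployment rate ≈ 4.49%.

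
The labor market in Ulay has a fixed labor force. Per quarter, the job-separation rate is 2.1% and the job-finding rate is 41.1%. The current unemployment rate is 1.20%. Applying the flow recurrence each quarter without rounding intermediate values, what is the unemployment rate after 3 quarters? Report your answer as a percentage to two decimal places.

Unemployment rate after three quarters ≈ 4.19%.

With a fixed labor force, u_{t+1} = u_t + s·(1−u_t) − f·u_t = u_t·(1−s−f) + s.
Here 1−s−f = 0.568 and s = 0.021.
u_1 = 0.012000 × 0.568 + 0.021 = 0.027816.
u_2 = 0.027816 × 0.568 + 0.021 = 0.036799.
u_3 = 0.036799 × 0.568 + 0.021 = 0.041902.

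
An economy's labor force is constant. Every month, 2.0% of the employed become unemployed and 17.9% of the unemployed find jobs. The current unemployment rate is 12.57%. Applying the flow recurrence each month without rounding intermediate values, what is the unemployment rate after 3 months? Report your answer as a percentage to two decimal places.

Unemployment rate after three months ≈ 11.35%.

With a fixed labor force, u_{t+1} = u_t + s·(1−u_t) − f·u_t = u_t·(1−s−f) + s.
Here 1−s−f = 0.801 and s = 0.020.
u_1 = 0.125700 × 0.801 + 0.020 = 0.120686.
u_2 = 0.120686 × 0.801 + 0.020 = 0.116669.
u_3 = 0.116669 × 0.801 + 0.020 = 0.113452.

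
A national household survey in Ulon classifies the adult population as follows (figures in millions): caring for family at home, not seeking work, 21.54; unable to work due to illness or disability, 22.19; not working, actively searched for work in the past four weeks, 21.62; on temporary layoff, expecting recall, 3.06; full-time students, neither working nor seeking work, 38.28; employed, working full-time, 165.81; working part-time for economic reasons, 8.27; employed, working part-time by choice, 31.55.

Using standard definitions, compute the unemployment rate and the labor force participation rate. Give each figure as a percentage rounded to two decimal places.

Unemployment rate ≈ 10.72%; labor force participation rate ≈ 73.74%.

Employed = 165.81 + 8.27 + 31.55 = 205.63 million (anyone who worked, including part-time for economic reasons, counts as employed).
Unemployed = 21.62 + 3.06 = 24.68 million (jobless and actively searching, or on temporary layoff).
Labor force = 205.63 + 24.68 = 230.31 million.
Not in labor force = 21.54 + 22.19 + 38.28 = 82.01 million (those not working and not actively searching are outside the labor force).
Civilian working-age population = 230.31 + 82.01 = 312.32 million.
Unemployment rate = 24.68 / 230.31 = 10.72%.
Labor force participation rate = 230.31 / 312.32 = 73.74%.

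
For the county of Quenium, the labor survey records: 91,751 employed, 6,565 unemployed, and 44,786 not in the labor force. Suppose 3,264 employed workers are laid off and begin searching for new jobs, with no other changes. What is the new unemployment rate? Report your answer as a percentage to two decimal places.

Initially, labor force = 91,751 + 6,565 = 98,316, so u = 6,565/98,316 = 6.68%.
After the change, employed falls and unemployed rises by 3,264; labor force unchanged → E = 88,487, U = 9,829, labor force = 98,316.
New unemployment rate = 9,829 / 98,316 = 10.00%.

New unemployment rate ≈ 10.00%.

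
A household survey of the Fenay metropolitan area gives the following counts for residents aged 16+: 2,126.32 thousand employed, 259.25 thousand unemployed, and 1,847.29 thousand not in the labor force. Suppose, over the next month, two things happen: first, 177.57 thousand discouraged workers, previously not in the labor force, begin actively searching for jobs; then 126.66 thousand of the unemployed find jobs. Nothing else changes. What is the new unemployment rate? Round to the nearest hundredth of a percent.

Initially, labor force = 2,126.32 + 259.25 = 2,385.57 thousand, so u = 259.25/2,385.57 = 10.87%.
After the first change, unemployed and labor force both rise by 177.57 → E = 2,126.32, U = 436.82, labor force = 2,563.14 thousand.
After the second change, unemployed falls and employed rises by 126.66; labor force unchanged → E = 2,252.98, U = 310.16, labor force = 2,563.14 thousand.
New unemployment rate = 310.16 / 2,563.14 = 12.10%.

New unemployment rate ≈ 12.10%.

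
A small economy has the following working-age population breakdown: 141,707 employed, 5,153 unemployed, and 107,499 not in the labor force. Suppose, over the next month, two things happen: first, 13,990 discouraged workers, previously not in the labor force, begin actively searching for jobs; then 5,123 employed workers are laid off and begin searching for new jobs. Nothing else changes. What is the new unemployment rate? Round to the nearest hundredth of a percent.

New unemployment rate ≈ 15.09%.

Initially, labor force = 141,707 + 5,153 = 146,860, so u = 5,153/146,860 = 3.51%.
After the first change, unemployed and labor force both rise by 13,990 → E = 141,707, U = 19,143, labor force = 160,850.
After the second change, employed falls and unemployed rises by 5,123; labor force unchanged → E = 136,584, U = 24,266, labor force = 160,850.
New unemployment rate = 24,266 / 160,850 = 15.09%.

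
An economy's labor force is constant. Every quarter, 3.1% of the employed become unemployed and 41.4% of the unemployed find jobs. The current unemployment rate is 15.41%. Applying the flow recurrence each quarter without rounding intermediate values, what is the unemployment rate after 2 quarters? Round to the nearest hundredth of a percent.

With a fixed labor force, u_{t+1} = u_t + s·(1−u_t) − f·u_t = u_t·(1−s−f) + s.
Here 1−s−f = 0.555 and s = 0.031.
u_1 = 0.154100 × 0.555 + 0.031 = 0.116526.
u_2 = 0.116526 × 0.555 + 0.031 = 0.095672.

Unemployment rate after two quarters ≈ 9.57%.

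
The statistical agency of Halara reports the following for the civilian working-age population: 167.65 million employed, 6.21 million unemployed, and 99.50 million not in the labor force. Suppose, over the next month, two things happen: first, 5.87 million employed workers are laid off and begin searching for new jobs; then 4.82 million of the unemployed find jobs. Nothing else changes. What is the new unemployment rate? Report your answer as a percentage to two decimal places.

Initially, labor force = 167.65 + 6.21 = 173.86 million, so u = 6.21/173.86 = 3.57%.
After the first change, employed falls and unemployed rises by 5.87; labor force unchanged → E = 161.78, U = 12.08, labor force = 173.86 million.
After the second change, unemployed falls and employed rises by 4.82; labor force unchanged → E = 166.60, U = 7.26, labor force = 173.86 million.
New unemployment rate = 7.26 / 173.86 = 4.18%.

New unemployment rate ≈ 4.18%.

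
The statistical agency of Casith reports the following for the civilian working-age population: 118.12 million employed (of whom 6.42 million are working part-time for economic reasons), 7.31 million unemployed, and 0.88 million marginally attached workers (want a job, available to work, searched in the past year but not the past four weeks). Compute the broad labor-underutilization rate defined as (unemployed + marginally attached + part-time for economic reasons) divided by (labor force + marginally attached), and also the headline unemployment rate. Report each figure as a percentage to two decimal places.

Broad underutilization rate ≈ 11.57%; headline unemployment rate ≈ 5.83%.

Labor force = 118.12 + 7.31 = 125.43 million.
Numerator = 7.31 + 0.88 + 6.42 = 14.61 million.
Denominator = 125.43 + 0.88 = 126.31 million.
Broad rate = 14.61 / 126.31 = 11.57%.
Headline unemployment rate = 7.31 / 125.43 = 5.83%.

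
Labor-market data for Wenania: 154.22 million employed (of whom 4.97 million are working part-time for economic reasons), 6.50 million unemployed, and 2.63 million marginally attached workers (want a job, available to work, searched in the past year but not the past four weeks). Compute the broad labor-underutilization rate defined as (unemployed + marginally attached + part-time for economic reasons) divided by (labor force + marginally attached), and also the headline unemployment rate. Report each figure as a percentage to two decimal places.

Labor force = 154.22 + 6.50 = 160.72 million.
Numerator = 6.50 + 2.63 + 4.97 = 14.10 million.
Denominator = 160.72 + 2.63 = 163.35 million.
Broad rate = 14.10 / 163.35 = 8.63%.
Headline unemployment rate = 6.50 / 160.72 = 4.04%.

Broad underutilization rate ≈ 8.63%; headline unemployment rate ≈ 4.04%.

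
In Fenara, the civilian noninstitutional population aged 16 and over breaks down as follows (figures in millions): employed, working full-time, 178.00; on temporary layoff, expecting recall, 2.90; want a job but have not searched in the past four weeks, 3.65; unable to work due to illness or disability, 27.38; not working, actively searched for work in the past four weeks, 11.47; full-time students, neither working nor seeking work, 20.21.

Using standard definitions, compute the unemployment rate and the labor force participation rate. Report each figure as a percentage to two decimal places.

Unemployment rate ≈ 7.47%; labor force participation rate ≈ 78.97%.

Employed = 178.00 million.
Unemployed = 2.90 + 11.47 = 14.37 million (jobless and actively searching, or on temporary layoff).
Labor force = 178.00 + 14.37 = 192.37 million.
Not in labor force = 3.65 + 27.38 + 20.21 = 51.24 million (those not working and not actively searching are outside the labor force — including those who want a job but have given up searching).
Civilian working-age population = 192.37 + 51.24 = 243.61 million.
Unemployment rate = 14.37 / 192.37 = 7.47%.
Labor force participation rate = 192.37 / 243.61 = 78.97%.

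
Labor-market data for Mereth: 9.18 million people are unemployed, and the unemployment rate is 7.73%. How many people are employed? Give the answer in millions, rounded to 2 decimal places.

Labor force = U / u = 9.18 / 0.0773 ≈ 118.76 million.
Employed = labor force − unemployed = 118.76 − 9.18 = 109.58 million.

About 109.58 million are employed.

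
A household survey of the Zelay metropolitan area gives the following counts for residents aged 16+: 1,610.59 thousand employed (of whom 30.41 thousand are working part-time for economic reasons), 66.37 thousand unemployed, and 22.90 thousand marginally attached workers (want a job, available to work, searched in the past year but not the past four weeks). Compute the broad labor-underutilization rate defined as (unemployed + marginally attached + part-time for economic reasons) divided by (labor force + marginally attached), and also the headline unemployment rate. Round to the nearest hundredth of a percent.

Labor force = 1,610.59 + 66.37 = 1,676.96 thousand.
Numerator = 66.37 + 22.90 + 30.41 = 119.68 thousand.
Denominator = 1,676.96 + 22.90 = 1,699.86 thousand.
Broad rate = 119.68 / 1,699.86 = 7.04%.
Headline unemployment rate = 66.37 / 1,676.96 = 3.96%.

Broad underutilization rate ≈ 7.04%; headline unemployment rate ≈ 3.96%.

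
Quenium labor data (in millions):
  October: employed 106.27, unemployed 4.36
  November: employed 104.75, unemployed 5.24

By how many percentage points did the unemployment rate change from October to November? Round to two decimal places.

October: labor force = 106.27 + 4.36 = 110.63; u = 4.36/110.63 = 3.94%.
November: labor force = 104.75 + 5.24 = 109.99; u = 5.24/109.99 = 4.76%.
Change = 4.76% − 3.94% = +0.82 pp.

The unemployment rate changed by +0.82 percentage points.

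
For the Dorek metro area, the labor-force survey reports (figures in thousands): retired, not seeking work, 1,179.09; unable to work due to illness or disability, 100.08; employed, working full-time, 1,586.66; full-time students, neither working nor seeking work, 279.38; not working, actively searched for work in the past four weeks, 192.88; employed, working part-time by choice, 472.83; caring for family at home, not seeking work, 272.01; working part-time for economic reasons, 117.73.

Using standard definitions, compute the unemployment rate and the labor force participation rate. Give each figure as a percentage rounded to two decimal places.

Unemployment rate ≈ 8.14%; labor force participation rate ≈ 56.42%.

Employed = 1,586.66 + 472.83 + 117.73 = 2,177.22 thousand (anyone who worked, including part-time for economic reasons, counts as employed).
Unemployed = 192.88 thousand.
Labor force = 2,177.22 + 192.88 = 2,370.10 thousand.
Not in labor force = 1,179.09 + 100.08 + 279.38 + 272.01 = 1,830.56 thousand (those not working and not actively searching are outside the labor force).
Civilian working-age population = 2,370.10 + 1,830.56 = 4,200.66 thousand.
Unemployment rate = 192.88 / 2,370.10 = 8.14%.
Labor force participation rate = 2,370.10 / 4,200.66 = 56.42%.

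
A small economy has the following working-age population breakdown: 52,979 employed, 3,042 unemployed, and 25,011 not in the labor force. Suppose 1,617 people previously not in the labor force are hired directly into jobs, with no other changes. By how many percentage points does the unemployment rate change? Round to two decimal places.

Initially, labor force = 52,979 + 3,042 = 56,021, so u = 3,042/56,021 = 5.43%.
After the change, employed and labor force both rise by 1,617; unemployed unchanged → E = 54,596, U = 3,042, labor force = 57,638.
New unemployment rate = 3,042 / 57,638 = 5.28%.
Change = 5.28% − 5.43% = −0.15 percentage points.

The unemployment rate changes by −0.15 percentage points.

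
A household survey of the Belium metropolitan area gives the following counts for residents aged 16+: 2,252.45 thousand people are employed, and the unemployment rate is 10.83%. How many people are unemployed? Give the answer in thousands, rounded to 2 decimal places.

Let U be the number unemployed. The labor force is E + U, and U/(E+U) = 0.1083.
So U = 0.1083 × 2,252.45 / (1 − 0.1083) = 243.9403 / 0.8917 ≈ 273.57 thousand.

About 273.57 thousand are unemployed.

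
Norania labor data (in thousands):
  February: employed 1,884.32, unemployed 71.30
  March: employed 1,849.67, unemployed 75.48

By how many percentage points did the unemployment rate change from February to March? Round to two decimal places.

February: labor force = 1,884.32 + 71.30 = 1,955.62; u = 71.30/1,955.62 = 3.65%.
March: labor force = 1,849.67 + 75.48 = 1,925.15; u = 75.48/1,925.15 = 3.92%.
Change = 3.92% − 3.65% = +0.27 pp.

The unemployment rate changed by +0.27 percentage points.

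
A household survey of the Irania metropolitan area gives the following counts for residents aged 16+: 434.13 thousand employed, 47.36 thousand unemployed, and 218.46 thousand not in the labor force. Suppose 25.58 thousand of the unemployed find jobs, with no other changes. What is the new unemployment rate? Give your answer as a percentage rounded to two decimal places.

New unemployment rate ≈ 4.52%.

Initially, labor force = 434.13 + 47.36 = 481.49 thousand, so u = 47.36/481.49 = 9.84%.
After the change, unemployed falls and employed rises by 25.58; labor force unchanged → E = 459.71, U = 21.78, labor force = 481.49 thousand.
New unemployment rate = 21.78 / 481.49 = 4.52%.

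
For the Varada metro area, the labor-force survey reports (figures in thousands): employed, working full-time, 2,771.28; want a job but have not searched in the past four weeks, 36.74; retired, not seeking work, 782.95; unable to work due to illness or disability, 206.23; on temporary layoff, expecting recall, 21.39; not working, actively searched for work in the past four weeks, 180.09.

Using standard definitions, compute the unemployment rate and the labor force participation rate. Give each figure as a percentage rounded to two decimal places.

Employed = 2,771.28 thousand.
Unemployed = 21.39 + 180.09 = 201.48 thousand (jobless and actively searching, or on temporary layoff).
Labor force = 2,771.28 + 201.48 = 2,972.76 thousand.
Not in labor force = 36.74 + 782.95 + 206.23 = 1,025.92 thousand (those not working and not actively searching are outside the labor force — including those who want a job but have given up searching).
Civilian working-age population = 2,972.76 + 1,025.92 = 3,998.68 thousand.
Unemployment rate = 201.48 / 2,972.76 = 6.78%.
Labor force participation rate = 2,972.76 / 3,998.68 = 74.34%.

Unemployment rate ≈ 6.78%; labor force participation rate ≈ 74.34%.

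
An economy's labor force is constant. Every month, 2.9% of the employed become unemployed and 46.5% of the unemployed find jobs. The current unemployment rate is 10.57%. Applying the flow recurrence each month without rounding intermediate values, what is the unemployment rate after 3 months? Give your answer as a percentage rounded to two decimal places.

Unemployment rate after three months ≈ 6.48%.

With a fixed labor force, u_{t+1} = u_t + s·(1−u_t) − f·u_t = u_t·(1−s−f) + s.
Here 1−s−f = 0.506 and s = 0.029.
u_1 = 0.105700 × 0.506 + 0.029 = 0.082484.
u_2 = 0.082484 × 0.506 + 0.029 = 0.070737.
u_3 = 0.070737 × 0.506 + 0.029 = 0.064793.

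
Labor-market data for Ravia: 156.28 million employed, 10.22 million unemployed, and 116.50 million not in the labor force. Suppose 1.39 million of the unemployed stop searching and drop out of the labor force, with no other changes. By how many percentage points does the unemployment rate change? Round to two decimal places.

The unemployment rate changes by −0.79 percentage points.

Initially, labor force = 156.28 + 10.22 = 166.50 million, so u = 10.22/166.50 = 6.14%.
After the change, unemployed and labor force both fall by 1.39 → E = 156.28, U = 8.83, labor force = 165.11 million.
New unemployment rate = 8.83 / 165.11 = 5.35%.
Change = 5.35% − 6.14% = −0.79 percentage points.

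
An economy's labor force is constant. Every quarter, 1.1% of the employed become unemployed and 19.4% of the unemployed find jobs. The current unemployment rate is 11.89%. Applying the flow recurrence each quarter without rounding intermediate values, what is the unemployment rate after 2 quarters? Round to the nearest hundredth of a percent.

With a fixed labor force, u_{t+1} = u_t + s·(1−u_t) − f·u_t = u_t·(1−s−f) + s.
Here 1−s−f = 0.795 and s = 0.011.
u_1 = 0.118900 × 0.795 + 0.011 = 0.105526.
u_2 = 0.105526 × 0.795 + 0.011 = 0.094893.

Unemployment rate after two quarters ≈ 9.49%.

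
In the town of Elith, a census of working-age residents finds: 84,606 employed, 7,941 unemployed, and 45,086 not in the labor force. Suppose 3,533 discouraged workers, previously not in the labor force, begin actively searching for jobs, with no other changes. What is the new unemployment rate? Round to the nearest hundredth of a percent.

Initially, labor force = 84,606 + 7,941 = 92,547, so u = 7,941/92,547 = 8.58%.
After the change, unemployed and labor force both rise by 3,533 → E = 84,606, U = 11,474, labor force = 96,080.
New unemployment rate = 11,474 / 96,080 = 11.94%.

New unemployment rate ≈ 11.94%.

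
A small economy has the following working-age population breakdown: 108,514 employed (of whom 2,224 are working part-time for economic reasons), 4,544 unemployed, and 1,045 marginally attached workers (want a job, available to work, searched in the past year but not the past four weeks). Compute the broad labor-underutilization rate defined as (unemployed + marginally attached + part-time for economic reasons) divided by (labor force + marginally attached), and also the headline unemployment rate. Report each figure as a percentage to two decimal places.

Broad underutilization rate ≈ 6.85%; headline unemployment rate ≈ 4.02%.

Labor force = 108,514 + 4,544 = 113,058.
Numerator = 4,544 + 1,045 + 2,224 = 7,813.
Denominator = 113,058 + 1,045 = 114,103.
Broad rate = 7,813 / 114,103 = 6.85%.
Headline unemployment rate = 4,544 / 113,058 = 4.02%.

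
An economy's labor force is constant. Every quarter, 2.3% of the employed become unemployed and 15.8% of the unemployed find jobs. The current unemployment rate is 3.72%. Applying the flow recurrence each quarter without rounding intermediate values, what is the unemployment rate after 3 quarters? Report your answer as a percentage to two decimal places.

With a fixed labor force, u_{t+1} = u_t + s·(1−u_t) − f·u_t = u_t·(1−s−f) + s.
Here 1−s−f = 0.819 and s = 0.023.
u_1 = 0.037200 × 0.819 + 0.023 = 0.053467.
u_2 = 0.053467 × 0.819 + 0.023 = 0.066789.
u_3 = 0.066789 × 0.819 + 0.023 = 0.077700.

Unemployment rate after three quarters ≈ 7.77%.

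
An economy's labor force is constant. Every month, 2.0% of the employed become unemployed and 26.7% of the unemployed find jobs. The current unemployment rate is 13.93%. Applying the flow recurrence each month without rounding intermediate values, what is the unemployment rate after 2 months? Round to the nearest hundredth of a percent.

With a fixed labor force, u_{t+1} = u_t + s·(1−u_t) − f·u_t = u_t·(1−s−f) + s.
Here 1−s−f = 0.713 and s = 0.020.
u_1 = 0.139300 × 0.713 + 0.020 = 0.119321.
u_2 = 0.119321 × 0.713 + 0.020 = 0.105076.

Unemployment rate after two months ≈ 10.51%.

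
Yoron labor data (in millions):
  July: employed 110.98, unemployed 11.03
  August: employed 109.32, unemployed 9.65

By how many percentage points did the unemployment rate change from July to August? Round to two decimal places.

The unemployment rate changed by −0.93 percentage points.

July: labor force = 110.98 + 11.03 = 122.01; u = 11.03/122.01 = 9.04%.
August: labor force = 109.32 + 9.65 = 118.97; u = 9.65/118.97 = 8.11%.
Change = 8.11% − 9.04% = −0.93 pp.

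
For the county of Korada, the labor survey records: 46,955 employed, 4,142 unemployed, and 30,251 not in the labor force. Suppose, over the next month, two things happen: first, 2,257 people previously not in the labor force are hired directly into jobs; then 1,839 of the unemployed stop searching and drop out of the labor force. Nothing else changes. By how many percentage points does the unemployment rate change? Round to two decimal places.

The unemployment rate changes by −3.64 percentage points.

Initially, labor force = 46,955 + 4,142 = 51,097, so u = 4,142/51,097 = 8.11%.
After the first change, employed and labor force both rise by 2,257; unemployed unchanged → E = 49,212, U = 4,142, labor force = 53,354.
After the second change, unemployed and labor force both fall by 1,839 → E = 49,212, U = 2,303, labor force = 51,515.
New unemployment rate = 2,303 / 51,515 = 4.47%.
Change = 4.47% − 8.11% = −3.64 percentage points.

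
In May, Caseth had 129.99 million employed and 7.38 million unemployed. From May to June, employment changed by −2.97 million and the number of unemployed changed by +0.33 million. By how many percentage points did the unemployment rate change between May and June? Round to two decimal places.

May: labor force = 129.99 + 7.38 = 137.37; u = 7.38/137.37 = 5.37%.
June: labor force = 127.02 + 7.71 = 134.73; u = 7.71/134.73 = 5.72%.
Change = 5.72% − 5.37% = +0.35 pp.

The unemployment rate changed by +0.35 percentage points.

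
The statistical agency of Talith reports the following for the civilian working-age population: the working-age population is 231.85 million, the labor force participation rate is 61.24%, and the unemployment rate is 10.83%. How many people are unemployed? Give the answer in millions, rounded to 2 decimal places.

Labor force = 0.6124 × 231.85 = 141.98 million.
Unemployed = 0.1083 × 141.98 ≈ 15.38 million.

About 15.38 million are unemployed.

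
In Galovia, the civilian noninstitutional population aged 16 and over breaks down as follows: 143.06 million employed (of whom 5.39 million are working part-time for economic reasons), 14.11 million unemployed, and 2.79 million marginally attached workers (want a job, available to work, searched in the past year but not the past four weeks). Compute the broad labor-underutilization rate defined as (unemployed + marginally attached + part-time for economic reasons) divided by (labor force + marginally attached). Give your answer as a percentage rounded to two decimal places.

Broad underutilization rate ≈ 13.93%.

Labor force = 143.06 + 14.11 = 157.17 million.
Numerator = 14.11 + 2.79 + 5.39 = 22.29 million.
Denominator = 157.17 + 2.79 = 159.96 million.
Broad rate = 22.29 / 159.96 = 13.93%.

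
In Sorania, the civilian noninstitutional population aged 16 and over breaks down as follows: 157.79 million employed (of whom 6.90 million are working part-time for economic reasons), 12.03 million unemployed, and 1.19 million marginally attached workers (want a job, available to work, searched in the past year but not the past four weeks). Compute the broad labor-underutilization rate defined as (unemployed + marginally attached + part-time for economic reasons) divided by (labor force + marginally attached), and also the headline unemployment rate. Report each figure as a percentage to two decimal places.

Labor force = 157.79 + 12.03 = 169.82 million.
Numerator = 12.03 + 1.19 + 6.90 = 20.12 million.
Denominator = 169.82 + 1.19 = 171.01 million.
Broad rate = 20.12 / 171.01 = 11.77%.
Headline unemployment rate = 12.03 / 169.82 = 7.08%.

Broad underutilization rate ≈ 11.77%; headline unemployment rate ≈ 7.08%.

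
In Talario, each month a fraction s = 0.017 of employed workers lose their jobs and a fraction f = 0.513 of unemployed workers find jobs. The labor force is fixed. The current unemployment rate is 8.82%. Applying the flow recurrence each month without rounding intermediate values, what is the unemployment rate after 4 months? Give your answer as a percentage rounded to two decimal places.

With a fixed labor force, u_{t+1} = u_t + s·(1−u_t) − f·u_t = u_t·(1−s−f) + s.
Here 1−s−f = 0.470 and s = 0.017.
u_1 = 0.088200 × 0.470 + 0.017 = 0.058454.
u_2 = 0.058454 × 0.470 + 0.017 = 0.044473.
u_3 = 0.044473 × 0.470 + 0.017 = 0.037902.
u_4 = 0.037902 × 0.470 + 0.017 = 0.034814.

Unemployment rate after four months ≈ 3.48%.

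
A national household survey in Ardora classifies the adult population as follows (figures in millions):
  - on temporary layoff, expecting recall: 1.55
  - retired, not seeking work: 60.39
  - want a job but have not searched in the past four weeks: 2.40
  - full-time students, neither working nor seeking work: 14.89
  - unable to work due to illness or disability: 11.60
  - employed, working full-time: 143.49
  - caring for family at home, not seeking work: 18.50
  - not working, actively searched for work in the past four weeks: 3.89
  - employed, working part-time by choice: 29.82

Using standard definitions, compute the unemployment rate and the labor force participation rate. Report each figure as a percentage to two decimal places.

Employed = 143.49 + 29.82 = 173.31 million.
Unemployed = 1.55 + 3.89 = 5.44 million (jobless and actively searching, or on temporary layoff).
Labor force = 173.31 + 5.44 = 178.75 million.
Not in labor force = 60.39 + 2.40 + 14.89 + 11.60 + 18.50 = 107.78 million (those not working and not actively searching are outside the labor force — including those who want a job but have given up searching).
Civilian working-age population = 178.75 + 107.78 = 286.53 million.
Unemployment rate = 5.44 / 178.75 = 3.04%.
Labor force participation rate = 178.75 / 286.53 = 62.38%.

Unemployment rate ≈ 3.04%; labor force participation rate ≈ 62.38%.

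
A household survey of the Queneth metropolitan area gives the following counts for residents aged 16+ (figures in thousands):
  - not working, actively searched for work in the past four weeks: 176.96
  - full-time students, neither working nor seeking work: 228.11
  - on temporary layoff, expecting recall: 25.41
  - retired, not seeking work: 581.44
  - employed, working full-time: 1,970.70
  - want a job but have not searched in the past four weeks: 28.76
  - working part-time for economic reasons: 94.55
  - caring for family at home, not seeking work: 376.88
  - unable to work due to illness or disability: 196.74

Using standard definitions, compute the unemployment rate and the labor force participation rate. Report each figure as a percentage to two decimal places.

Employed = 1,970.70 + 94.55 = 2,065.25 thousand (anyone who worked, including part-time for economic reasons, counts as employed).
Unemployed = 176.96 + 25.41 = 202.37 thousand (jobless and actively searching, or on temporary layoff).
Labor force = 2,065.25 + 202.37 = 2,267.62 thousand.
Not in labor force = 228.11 + 581.44 + 28.76 + 376.88 + 196.74 = 1,411.93 thousand (those not working and not actively searching are outside the labor force — including those who want a job but have given up searching).
Civilian working-age population = 2,267.62 + 1,411.93 = 3,679.55 thousand.
Unemployment rate = 202.37 / 2,267.62 = 8.92%.
Labor force participation rate = 2,267.62 / 3,679.55 = 61.63%.

Unemployment rate ≈ 8.92%; labor force participation rate ≈ 61.63%.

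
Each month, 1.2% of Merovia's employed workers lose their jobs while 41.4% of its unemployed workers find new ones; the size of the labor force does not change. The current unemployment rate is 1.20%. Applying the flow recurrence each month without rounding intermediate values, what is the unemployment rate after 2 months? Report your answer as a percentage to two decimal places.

Unemployment rate after two months ≈ 2.28%.

With a fixed labor force, u_{t+1} = u_t + s·(1−u_t) − f·u_t = u_t·(1−s−f) + s.
Here 1−s−f = 0.574 and s = 0.012.
u_1 = 0.012000 × 0.574 + 0.012 = 0.018888.
u_2 = 0.018888 × 0.574 + 0.012 = 0.022842.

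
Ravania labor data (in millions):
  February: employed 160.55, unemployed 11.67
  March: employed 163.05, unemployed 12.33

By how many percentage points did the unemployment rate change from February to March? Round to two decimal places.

February: labor force = 160.55 + 11.67 = 172.22; u = 11.67/172.22 = 6.78%.
March: labor force = 163.05 + 12.33 = 175.38; u = 12.33/175.38 = 7.03%.
Change = 7.03% − 6.78% = +0.25 pp.

The unemployment rate changed by +0.25 percentage points.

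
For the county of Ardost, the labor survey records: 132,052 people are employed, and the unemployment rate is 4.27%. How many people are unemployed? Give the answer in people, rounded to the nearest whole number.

About 5,890 are unemployed.

Let U be the number unemployed. The labor force is E + U, and U/(E+U) = 0.0427.
So U = 0.0427 × 132,052 / (1 − 0.0427) = 5638.62 / 0.9573 ≈ 5,890.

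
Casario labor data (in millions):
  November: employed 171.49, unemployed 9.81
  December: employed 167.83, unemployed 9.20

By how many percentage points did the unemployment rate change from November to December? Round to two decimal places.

November: labor force = 171.49 + 9.81 = 181.30; u = 9.81/181.30 = 5.41%.
December: labor force = 167.83 + 9.20 = 177.03; u = 9.20/177.03 = 5.20%.
Change = 5.20% − 5.41% = −0.21 pp.

The unemployment rate changed by −0.21 percentage points.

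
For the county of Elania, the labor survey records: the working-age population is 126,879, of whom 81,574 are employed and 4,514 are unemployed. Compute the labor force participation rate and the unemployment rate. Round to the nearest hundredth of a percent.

Labor force participation rate ≈ 67.85%; unemployment rate ≈ 5.24%.

Labor force = employed + unemployed = 81,574 + 4,514 = 86,088.
Unemployment rate = 4,514 / 86,088 = 5.24%.
Labor force participation rate = 86,088 / 126,879 = 67.85%.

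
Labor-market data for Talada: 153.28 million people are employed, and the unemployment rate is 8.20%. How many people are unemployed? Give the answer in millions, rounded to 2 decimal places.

About 13.69 million are unemployed.

Let U be the number unemployed. The labor force is E + U, and U/(E+U) = 0.0820.
So U = 0.0820 × 153.28 / (1 − 0.0820) = 12.5690 / 0.9180 ≈ 13.69 million.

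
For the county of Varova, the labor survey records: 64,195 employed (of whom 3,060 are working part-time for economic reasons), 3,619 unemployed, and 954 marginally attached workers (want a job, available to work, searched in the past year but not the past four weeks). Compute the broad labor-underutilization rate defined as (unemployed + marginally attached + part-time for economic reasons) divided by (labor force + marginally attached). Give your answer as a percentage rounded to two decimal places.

Labor force = 64,195 + 3,619 = 67,814.
Numerator = 3,619 + 954 + 3,060 = 7,633.
Denominator = 67,814 + 954 = 68,768.
Broad rate = 7,633 / 68,768 = 11.10%.

Broad underutilization rate ≈ 11.10%.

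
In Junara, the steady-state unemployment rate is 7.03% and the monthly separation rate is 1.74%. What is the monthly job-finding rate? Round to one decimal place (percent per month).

From u* = s/(s+f): f = s·(1−u)/u.
f = 1.74 × (1 − 0.0703) / 0.0703 = 1.6177 / 0.0703 ≈ 23.0% per month.

Job-finding rate ≈ 23.0% per month.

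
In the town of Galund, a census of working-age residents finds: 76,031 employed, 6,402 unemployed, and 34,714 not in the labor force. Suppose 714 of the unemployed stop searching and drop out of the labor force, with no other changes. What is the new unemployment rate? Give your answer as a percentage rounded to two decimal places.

Initially, labor force = 76,031 + 6,402 = 82,433, so u = 6,402/82,433 = 7.77%.
After the change, unemployed and labor force both fall by 714 → E = 76,031, U = 5,688, labor force = 81,719.
New unemployment rate = 5,688 / 81,719 = 6.96%.

New unemployment rate ≈ 6.96%.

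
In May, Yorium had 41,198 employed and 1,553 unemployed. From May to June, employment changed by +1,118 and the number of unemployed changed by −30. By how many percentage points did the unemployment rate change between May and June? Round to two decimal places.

May: labor force = 41,198 + 1,553 = 42,751; u = 1,553/42,751 = 3.63%.
June: labor force = 42,316 + 1,523 = 43,839; u = 1,523/43,839 = 3.47%.
Change = 3.47% − 3.63% = −0.16 pp.

The unemployment rate changed by −0.16 percentage points.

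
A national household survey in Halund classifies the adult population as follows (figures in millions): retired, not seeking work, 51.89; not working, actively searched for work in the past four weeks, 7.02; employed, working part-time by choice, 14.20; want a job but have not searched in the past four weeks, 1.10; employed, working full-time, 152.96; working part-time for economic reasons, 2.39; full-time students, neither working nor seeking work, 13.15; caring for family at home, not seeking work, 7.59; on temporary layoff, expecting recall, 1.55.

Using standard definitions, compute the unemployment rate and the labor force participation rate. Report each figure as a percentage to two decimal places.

Unemployment rate ≈ 4.81%; labor force participation rate ≈ 70.72%.

Employed = 14.20 + 152.96 + 2.39 = 169.55 million (anyone who worked, including part-time for economic reasons, counts as employed).
Unemployed = 7.02 + 1.55 = 8.57 million (jobless and actively searching, or on temporary layoff).
Labor force = 169.55 + 8.57 = 178.12 million.
Not in labor force = 51.89 + 1.10 + 13.15 + 7.59 = 73.73 million (those not working and not actively searching are outside the labor force — including those who want a job but have given up searching).
Civilian working-age population = 178.12 + 73.73 = 251.85 million.
Unemployment rate = 8.57 / 178.12 = 4.81%.
Labor force participation rate = 178.12 / 251.85 = 70.72%.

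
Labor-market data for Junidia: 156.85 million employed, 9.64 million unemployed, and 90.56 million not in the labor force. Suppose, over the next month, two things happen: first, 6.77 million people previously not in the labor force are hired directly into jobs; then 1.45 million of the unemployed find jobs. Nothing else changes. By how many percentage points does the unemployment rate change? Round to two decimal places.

The unemployment rate changes by −1.06 percentage points.

Initially, labor force = 156.85 + 9.64 = 166.49 million, so u = 9.64/166.49 = 5.79%.
After the first change, employed and labor force both rise by 6.77; unemployed unchanged → E = 163.62, U = 9.64, labor force = 173.26 million.
After the second change, unemployed falls and employed rises by 1.45; labor force unchanged → E = 165.07, U = 8.19, labor force = 173.26 million.
New unemployment rate = 8.19 / 173.26 = 4.73%.
Change = 4.73% − 5.79% = −1.06 percentage points.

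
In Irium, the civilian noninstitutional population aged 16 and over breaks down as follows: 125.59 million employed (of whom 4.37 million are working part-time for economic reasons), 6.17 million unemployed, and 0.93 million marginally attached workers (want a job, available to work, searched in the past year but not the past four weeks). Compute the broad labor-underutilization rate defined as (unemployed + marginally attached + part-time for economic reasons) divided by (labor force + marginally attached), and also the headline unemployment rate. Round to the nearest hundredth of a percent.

Broad underutilization rate ≈ 8.64%; headline unemployment rate ≈ 4.68%.

Labor force = 125.59 + 6.17 = 131.76 million.
Numerator = 6.17 + 0.93 + 4.37 = 11.47 million.
Denominator = 131.76 + 0.93 = 132.69 million.
Broad rate = 11.47 / 132.69 = 8.64%.
Headline unemployment rate = 6.17 / 131.76 = 4.68%.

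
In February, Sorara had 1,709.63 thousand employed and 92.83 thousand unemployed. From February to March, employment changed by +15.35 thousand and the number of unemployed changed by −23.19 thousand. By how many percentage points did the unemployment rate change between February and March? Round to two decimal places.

February: labor force = 1,709.63 + 92.83 = 1,802.46; u = 92.83/1,802.46 = 5.15%.
March: labor force = 1,724.98 + 69.64 = 1,794.62; u = 69.64/1,794.62 = 3.88%.
Change = 3.88% − 5.15% = −1.27 pp.

The unemployment rate changed by −1.27 percentage points.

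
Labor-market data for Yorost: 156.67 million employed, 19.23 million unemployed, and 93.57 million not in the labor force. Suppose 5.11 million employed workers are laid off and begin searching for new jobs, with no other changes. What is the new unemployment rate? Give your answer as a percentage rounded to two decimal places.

New unemployment rate ≈ 13.84%.

Initially, labor force = 156.67 + 19.23 = 175.90 million, so u = 19.23/175.90 = 10.93%.
After the change, employed falls and unemployed rises by 5.11; labor force unchanged → E = 151.56, U = 24.34, labor force = 175.90 million.
New unemployment rate = 24.34 / 175.90 = 13.84%.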